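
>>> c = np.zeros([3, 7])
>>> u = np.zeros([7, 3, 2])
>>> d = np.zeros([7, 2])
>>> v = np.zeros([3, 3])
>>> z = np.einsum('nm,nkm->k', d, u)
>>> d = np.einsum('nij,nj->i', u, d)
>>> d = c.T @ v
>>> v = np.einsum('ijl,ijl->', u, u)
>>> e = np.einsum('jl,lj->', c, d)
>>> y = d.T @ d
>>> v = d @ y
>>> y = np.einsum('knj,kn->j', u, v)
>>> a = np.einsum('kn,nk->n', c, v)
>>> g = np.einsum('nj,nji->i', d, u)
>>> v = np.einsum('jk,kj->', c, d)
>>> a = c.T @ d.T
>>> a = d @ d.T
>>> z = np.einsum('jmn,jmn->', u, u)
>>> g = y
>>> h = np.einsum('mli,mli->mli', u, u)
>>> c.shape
(3, 7)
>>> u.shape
(7, 3, 2)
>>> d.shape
(7, 3)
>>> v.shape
()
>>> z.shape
()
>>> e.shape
()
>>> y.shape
(2,)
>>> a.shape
(7, 7)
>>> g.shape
(2,)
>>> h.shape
(7, 3, 2)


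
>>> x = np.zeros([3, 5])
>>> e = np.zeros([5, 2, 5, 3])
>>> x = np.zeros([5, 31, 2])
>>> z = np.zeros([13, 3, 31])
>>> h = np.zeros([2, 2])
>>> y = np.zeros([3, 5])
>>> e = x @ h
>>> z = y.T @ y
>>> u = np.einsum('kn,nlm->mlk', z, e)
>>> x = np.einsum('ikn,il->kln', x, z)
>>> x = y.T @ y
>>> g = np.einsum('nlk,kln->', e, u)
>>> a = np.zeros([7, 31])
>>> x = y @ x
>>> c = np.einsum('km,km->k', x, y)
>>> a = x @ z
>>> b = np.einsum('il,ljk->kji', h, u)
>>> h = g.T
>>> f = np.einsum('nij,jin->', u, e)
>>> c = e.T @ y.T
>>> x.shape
(3, 5)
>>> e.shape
(5, 31, 2)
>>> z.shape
(5, 5)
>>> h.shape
()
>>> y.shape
(3, 5)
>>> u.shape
(2, 31, 5)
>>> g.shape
()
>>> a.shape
(3, 5)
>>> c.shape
(2, 31, 3)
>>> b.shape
(5, 31, 2)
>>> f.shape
()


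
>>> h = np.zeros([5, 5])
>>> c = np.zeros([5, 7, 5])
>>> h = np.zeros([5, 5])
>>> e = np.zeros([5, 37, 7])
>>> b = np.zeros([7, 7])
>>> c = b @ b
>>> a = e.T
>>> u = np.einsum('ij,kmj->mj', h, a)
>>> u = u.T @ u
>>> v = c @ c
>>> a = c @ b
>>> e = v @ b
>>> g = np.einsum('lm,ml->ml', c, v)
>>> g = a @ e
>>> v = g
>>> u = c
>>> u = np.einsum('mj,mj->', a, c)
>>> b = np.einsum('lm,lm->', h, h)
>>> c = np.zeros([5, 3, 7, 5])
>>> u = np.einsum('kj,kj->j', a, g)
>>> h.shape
(5, 5)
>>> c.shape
(5, 3, 7, 5)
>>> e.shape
(7, 7)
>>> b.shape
()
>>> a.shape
(7, 7)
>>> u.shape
(7,)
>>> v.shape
(7, 7)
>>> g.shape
(7, 7)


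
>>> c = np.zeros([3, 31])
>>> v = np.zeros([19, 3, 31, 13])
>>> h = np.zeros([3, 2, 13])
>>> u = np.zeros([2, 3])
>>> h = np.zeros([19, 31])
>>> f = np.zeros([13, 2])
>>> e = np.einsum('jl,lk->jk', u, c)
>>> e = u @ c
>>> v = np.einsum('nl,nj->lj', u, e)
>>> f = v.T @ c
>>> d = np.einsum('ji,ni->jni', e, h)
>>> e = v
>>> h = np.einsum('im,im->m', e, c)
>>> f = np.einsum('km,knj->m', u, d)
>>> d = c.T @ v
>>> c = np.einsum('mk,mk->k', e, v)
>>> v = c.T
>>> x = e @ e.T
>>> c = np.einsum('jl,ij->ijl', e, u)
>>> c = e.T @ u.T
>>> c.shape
(31, 2)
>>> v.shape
(31,)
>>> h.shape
(31,)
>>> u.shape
(2, 3)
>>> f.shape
(3,)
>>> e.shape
(3, 31)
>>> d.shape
(31, 31)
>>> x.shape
(3, 3)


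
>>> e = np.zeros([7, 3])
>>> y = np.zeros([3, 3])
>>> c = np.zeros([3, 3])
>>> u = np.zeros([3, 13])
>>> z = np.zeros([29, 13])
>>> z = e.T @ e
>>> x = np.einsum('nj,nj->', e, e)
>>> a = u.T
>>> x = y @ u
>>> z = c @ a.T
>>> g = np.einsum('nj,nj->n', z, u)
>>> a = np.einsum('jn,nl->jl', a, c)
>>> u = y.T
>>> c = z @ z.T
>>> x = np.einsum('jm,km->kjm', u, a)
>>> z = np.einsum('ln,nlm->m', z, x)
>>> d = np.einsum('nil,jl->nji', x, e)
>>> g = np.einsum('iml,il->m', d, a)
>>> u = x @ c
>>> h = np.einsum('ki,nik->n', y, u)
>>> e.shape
(7, 3)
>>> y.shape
(3, 3)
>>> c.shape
(3, 3)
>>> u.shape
(13, 3, 3)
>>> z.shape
(3,)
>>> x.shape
(13, 3, 3)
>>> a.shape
(13, 3)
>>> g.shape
(7,)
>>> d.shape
(13, 7, 3)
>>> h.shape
(13,)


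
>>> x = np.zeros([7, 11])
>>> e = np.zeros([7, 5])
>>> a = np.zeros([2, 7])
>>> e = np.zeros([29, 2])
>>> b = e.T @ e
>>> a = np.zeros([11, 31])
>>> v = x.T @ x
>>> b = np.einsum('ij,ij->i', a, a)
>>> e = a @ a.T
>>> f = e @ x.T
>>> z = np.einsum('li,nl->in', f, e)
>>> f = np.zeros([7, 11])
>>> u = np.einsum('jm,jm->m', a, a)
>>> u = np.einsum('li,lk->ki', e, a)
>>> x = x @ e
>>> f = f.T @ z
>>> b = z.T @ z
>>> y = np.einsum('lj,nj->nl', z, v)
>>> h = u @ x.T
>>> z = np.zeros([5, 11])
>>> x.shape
(7, 11)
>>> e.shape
(11, 11)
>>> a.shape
(11, 31)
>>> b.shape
(11, 11)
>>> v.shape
(11, 11)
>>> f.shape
(11, 11)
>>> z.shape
(5, 11)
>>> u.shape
(31, 11)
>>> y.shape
(11, 7)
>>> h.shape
(31, 7)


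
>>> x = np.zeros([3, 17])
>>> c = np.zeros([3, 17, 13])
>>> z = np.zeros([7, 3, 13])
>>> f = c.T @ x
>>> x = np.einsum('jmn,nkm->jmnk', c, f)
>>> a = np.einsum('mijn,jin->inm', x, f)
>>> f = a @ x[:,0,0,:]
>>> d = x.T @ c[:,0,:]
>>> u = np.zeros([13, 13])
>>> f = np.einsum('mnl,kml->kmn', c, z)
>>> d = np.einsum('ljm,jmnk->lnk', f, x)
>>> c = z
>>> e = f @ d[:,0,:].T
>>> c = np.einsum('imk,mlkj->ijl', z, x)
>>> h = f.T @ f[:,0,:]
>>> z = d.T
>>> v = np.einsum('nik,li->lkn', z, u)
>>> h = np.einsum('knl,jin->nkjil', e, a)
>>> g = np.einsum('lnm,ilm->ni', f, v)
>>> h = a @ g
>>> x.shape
(3, 17, 13, 17)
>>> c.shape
(7, 17, 17)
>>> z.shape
(17, 13, 7)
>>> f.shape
(7, 3, 17)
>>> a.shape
(17, 17, 3)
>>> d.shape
(7, 13, 17)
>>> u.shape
(13, 13)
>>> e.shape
(7, 3, 7)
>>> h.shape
(17, 17, 13)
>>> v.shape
(13, 7, 17)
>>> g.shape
(3, 13)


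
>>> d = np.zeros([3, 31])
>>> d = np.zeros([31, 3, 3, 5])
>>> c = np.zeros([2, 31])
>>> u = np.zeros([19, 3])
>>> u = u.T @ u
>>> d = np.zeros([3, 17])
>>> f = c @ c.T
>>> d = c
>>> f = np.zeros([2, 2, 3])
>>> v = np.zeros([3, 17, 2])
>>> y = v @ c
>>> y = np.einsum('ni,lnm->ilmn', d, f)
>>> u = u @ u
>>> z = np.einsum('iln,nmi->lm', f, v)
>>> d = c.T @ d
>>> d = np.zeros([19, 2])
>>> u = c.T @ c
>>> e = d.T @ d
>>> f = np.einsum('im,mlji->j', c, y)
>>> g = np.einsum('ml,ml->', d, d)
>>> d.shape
(19, 2)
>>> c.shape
(2, 31)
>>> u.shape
(31, 31)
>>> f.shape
(3,)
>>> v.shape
(3, 17, 2)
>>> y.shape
(31, 2, 3, 2)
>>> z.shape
(2, 17)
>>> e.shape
(2, 2)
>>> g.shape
()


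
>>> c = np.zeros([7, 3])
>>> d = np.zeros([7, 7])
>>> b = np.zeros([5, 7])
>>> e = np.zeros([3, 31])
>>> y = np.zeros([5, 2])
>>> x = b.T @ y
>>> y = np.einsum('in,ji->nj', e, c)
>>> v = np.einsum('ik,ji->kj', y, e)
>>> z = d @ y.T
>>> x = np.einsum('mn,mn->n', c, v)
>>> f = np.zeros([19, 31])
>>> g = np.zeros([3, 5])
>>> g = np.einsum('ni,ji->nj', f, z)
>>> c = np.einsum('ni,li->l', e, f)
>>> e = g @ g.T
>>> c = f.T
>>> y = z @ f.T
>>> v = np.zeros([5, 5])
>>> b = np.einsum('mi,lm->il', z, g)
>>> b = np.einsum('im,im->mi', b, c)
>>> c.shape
(31, 19)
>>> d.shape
(7, 7)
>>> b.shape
(19, 31)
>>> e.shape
(19, 19)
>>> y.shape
(7, 19)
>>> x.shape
(3,)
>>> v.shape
(5, 5)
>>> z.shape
(7, 31)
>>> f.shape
(19, 31)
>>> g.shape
(19, 7)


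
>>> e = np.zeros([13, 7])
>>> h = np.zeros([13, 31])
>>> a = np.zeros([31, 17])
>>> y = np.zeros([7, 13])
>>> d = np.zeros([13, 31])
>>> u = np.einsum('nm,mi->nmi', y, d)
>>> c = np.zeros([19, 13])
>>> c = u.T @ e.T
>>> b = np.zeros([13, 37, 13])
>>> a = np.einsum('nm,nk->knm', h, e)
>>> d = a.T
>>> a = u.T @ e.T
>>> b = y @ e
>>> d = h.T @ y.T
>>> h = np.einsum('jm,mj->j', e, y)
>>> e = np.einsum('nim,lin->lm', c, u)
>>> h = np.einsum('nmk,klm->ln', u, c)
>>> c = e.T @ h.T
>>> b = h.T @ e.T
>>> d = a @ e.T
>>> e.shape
(7, 13)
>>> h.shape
(13, 7)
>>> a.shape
(31, 13, 13)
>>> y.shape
(7, 13)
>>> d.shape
(31, 13, 7)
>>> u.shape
(7, 13, 31)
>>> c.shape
(13, 13)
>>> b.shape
(7, 7)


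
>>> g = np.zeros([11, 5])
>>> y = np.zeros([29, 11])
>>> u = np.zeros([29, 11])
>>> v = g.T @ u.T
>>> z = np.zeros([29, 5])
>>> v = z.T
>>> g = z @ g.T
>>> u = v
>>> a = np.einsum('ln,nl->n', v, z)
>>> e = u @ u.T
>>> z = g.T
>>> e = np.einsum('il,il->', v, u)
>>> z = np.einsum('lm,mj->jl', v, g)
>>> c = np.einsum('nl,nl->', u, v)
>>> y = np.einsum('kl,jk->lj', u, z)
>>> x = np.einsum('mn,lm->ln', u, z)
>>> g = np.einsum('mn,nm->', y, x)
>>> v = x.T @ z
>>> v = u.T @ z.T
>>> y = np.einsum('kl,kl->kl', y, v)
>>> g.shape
()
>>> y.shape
(29, 11)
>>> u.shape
(5, 29)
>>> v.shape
(29, 11)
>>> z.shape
(11, 5)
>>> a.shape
(29,)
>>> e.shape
()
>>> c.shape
()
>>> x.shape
(11, 29)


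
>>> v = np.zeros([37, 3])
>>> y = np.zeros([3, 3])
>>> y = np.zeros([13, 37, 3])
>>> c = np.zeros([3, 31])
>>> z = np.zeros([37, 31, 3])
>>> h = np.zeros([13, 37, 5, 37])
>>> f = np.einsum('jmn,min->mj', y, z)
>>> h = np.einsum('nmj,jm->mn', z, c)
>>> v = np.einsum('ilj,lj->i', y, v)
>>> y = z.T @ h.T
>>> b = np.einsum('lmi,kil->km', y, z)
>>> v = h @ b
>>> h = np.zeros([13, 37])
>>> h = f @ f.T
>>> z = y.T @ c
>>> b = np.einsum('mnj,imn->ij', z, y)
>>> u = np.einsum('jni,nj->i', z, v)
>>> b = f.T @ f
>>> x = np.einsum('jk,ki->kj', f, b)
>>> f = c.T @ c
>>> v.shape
(31, 31)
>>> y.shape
(3, 31, 31)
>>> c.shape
(3, 31)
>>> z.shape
(31, 31, 31)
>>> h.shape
(37, 37)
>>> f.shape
(31, 31)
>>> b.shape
(13, 13)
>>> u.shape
(31,)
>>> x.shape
(13, 37)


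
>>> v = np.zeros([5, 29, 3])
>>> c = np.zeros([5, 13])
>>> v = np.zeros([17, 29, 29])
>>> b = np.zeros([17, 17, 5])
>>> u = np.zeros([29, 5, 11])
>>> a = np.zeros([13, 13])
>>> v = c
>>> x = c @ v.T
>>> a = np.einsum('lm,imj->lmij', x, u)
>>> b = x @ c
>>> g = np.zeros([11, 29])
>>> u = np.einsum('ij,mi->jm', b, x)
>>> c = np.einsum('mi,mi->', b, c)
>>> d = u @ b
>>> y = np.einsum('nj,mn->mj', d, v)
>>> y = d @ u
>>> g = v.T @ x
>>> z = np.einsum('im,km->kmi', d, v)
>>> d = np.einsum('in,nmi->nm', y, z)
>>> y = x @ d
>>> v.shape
(5, 13)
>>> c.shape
()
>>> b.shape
(5, 13)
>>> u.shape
(13, 5)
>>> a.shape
(5, 5, 29, 11)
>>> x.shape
(5, 5)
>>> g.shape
(13, 5)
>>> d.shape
(5, 13)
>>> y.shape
(5, 13)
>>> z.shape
(5, 13, 13)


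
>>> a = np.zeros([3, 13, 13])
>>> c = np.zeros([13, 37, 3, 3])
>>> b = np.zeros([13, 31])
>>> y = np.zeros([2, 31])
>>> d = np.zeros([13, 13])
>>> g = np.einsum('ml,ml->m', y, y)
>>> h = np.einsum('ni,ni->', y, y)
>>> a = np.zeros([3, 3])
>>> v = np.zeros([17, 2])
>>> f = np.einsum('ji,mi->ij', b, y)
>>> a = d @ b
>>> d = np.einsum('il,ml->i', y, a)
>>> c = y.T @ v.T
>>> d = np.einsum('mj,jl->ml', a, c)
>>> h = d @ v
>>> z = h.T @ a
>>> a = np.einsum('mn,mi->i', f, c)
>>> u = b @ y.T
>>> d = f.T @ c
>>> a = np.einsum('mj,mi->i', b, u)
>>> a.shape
(2,)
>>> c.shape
(31, 17)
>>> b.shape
(13, 31)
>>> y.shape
(2, 31)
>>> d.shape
(13, 17)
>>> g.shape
(2,)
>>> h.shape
(13, 2)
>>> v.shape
(17, 2)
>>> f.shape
(31, 13)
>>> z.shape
(2, 31)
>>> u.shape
(13, 2)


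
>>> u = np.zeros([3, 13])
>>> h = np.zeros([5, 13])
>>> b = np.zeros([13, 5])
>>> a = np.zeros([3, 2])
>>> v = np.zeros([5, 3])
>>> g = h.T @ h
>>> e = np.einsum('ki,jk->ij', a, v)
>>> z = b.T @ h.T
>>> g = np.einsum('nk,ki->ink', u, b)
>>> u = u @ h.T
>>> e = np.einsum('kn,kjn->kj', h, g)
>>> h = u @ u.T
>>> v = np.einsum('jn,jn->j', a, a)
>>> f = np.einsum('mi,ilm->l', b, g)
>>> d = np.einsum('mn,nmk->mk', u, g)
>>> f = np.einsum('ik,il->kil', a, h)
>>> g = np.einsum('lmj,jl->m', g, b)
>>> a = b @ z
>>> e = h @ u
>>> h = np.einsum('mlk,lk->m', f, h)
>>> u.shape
(3, 5)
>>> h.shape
(2,)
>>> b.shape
(13, 5)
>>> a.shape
(13, 5)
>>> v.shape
(3,)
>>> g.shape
(3,)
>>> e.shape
(3, 5)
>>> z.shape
(5, 5)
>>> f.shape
(2, 3, 3)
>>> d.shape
(3, 13)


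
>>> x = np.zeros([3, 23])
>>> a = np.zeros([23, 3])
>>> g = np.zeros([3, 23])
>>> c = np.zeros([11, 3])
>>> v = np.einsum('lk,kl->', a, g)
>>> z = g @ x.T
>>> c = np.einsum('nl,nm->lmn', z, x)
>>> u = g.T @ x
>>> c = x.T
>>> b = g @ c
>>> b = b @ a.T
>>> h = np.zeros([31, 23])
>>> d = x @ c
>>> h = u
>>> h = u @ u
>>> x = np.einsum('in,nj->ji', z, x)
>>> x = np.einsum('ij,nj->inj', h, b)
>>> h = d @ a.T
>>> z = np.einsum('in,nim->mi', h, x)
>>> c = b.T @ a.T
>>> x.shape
(23, 3, 23)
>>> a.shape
(23, 3)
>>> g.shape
(3, 23)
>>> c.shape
(23, 23)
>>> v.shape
()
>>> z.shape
(23, 3)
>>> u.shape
(23, 23)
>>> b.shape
(3, 23)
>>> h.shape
(3, 23)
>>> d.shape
(3, 3)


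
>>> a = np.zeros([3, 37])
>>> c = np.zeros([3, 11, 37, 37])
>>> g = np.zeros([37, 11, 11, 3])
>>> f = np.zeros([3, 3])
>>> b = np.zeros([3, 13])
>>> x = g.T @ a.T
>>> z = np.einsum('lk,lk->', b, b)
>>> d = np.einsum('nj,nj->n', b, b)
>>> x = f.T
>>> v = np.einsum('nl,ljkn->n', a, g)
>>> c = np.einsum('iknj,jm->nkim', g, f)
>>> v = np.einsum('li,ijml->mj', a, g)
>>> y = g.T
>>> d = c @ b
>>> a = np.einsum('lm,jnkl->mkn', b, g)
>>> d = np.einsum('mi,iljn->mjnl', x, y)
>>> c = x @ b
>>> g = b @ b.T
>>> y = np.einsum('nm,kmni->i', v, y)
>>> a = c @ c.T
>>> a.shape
(3, 3)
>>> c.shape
(3, 13)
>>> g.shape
(3, 3)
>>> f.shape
(3, 3)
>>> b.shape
(3, 13)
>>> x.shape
(3, 3)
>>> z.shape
()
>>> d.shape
(3, 11, 37, 11)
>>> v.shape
(11, 11)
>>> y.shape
(37,)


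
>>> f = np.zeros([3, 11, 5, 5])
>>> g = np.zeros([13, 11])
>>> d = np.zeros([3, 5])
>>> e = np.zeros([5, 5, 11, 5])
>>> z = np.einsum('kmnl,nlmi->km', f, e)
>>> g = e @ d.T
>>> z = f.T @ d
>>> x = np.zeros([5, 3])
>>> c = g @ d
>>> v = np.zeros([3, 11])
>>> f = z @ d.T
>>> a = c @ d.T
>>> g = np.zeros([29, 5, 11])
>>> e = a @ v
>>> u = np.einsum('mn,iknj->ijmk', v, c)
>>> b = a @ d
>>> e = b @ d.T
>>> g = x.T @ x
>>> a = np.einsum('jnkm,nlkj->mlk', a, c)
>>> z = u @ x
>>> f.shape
(5, 5, 11, 3)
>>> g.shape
(3, 3)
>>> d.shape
(3, 5)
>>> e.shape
(5, 5, 11, 3)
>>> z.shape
(5, 5, 3, 3)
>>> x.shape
(5, 3)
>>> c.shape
(5, 5, 11, 5)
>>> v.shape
(3, 11)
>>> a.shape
(3, 5, 11)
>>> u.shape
(5, 5, 3, 5)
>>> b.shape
(5, 5, 11, 5)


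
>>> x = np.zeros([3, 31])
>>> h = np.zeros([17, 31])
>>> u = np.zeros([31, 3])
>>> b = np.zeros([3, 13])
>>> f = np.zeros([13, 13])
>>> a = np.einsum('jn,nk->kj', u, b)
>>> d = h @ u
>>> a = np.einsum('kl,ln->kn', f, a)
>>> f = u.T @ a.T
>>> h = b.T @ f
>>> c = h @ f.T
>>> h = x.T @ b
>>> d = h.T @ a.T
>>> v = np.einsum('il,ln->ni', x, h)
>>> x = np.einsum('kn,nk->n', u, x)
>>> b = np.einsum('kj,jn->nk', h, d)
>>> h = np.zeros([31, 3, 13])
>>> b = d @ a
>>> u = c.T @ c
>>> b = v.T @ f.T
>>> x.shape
(3,)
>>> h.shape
(31, 3, 13)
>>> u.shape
(3, 3)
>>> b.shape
(3, 3)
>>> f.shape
(3, 13)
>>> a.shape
(13, 31)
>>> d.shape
(13, 13)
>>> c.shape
(13, 3)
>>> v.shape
(13, 3)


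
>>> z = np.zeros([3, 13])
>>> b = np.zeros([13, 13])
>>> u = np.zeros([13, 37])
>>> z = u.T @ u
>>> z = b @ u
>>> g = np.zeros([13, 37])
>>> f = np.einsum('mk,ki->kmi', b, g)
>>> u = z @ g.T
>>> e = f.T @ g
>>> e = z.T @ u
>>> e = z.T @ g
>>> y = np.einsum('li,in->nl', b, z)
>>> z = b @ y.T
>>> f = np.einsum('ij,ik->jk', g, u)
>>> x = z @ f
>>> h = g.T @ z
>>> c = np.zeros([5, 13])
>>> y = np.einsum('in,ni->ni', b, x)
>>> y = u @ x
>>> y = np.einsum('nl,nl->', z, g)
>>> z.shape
(13, 37)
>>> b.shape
(13, 13)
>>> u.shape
(13, 13)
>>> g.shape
(13, 37)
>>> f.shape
(37, 13)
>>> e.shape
(37, 37)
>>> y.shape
()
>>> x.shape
(13, 13)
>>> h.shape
(37, 37)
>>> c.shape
(5, 13)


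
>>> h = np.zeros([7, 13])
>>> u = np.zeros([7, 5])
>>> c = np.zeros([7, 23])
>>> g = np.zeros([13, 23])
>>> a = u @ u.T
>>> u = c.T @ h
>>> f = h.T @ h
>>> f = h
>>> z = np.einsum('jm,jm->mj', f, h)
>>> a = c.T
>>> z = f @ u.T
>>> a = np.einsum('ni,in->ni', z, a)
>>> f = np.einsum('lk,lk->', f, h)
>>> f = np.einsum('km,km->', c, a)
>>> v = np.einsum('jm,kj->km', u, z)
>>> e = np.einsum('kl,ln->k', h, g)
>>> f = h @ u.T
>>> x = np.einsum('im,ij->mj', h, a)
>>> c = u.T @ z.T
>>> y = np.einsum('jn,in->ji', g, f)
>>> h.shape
(7, 13)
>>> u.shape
(23, 13)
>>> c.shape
(13, 7)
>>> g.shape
(13, 23)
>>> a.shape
(7, 23)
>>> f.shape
(7, 23)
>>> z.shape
(7, 23)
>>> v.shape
(7, 13)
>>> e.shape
(7,)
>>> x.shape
(13, 23)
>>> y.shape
(13, 7)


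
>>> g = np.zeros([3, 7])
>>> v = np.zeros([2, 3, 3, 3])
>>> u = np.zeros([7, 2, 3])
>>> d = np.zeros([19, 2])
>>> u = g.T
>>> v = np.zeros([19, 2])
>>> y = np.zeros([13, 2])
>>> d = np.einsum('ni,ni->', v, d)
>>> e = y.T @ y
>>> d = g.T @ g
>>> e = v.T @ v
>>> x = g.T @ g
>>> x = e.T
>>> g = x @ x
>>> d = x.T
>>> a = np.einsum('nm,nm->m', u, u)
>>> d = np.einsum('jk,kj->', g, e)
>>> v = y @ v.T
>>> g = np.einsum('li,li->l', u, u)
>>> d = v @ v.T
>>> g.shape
(7,)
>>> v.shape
(13, 19)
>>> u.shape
(7, 3)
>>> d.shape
(13, 13)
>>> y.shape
(13, 2)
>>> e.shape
(2, 2)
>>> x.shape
(2, 2)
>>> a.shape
(3,)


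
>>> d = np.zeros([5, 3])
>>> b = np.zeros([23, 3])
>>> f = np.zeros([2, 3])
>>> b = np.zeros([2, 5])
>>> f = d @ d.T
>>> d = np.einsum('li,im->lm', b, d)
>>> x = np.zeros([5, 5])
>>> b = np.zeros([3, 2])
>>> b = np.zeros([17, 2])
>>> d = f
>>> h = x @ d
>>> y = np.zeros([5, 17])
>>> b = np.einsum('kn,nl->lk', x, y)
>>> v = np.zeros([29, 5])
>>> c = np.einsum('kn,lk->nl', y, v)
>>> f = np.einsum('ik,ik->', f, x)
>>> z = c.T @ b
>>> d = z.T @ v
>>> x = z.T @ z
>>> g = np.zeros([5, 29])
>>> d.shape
(5, 5)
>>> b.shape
(17, 5)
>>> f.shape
()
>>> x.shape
(5, 5)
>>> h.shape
(5, 5)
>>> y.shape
(5, 17)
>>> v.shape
(29, 5)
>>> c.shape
(17, 29)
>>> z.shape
(29, 5)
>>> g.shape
(5, 29)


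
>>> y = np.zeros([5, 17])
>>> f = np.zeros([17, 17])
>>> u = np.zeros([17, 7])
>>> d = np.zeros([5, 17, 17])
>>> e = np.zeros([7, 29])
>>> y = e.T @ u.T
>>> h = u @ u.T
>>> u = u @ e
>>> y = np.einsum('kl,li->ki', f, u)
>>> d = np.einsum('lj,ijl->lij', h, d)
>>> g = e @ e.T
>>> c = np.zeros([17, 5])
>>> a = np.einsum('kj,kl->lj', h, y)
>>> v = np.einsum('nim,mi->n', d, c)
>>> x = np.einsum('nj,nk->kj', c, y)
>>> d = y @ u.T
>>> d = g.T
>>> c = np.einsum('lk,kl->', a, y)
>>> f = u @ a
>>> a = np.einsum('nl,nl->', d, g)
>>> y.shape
(17, 29)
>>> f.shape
(17, 17)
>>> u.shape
(17, 29)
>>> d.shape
(7, 7)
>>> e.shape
(7, 29)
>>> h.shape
(17, 17)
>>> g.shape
(7, 7)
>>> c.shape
()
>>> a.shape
()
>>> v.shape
(17,)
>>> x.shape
(29, 5)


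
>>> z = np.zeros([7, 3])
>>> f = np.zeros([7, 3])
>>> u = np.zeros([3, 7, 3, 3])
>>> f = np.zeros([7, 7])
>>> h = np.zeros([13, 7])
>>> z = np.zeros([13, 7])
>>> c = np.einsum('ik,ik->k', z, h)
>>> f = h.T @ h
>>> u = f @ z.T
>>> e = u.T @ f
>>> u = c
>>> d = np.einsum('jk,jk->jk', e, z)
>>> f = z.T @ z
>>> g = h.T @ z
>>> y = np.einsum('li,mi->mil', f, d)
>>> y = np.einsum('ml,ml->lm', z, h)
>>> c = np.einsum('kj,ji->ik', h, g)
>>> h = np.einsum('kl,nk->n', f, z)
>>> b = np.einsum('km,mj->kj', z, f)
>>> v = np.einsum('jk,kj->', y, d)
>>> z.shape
(13, 7)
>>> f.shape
(7, 7)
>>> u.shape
(7,)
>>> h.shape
(13,)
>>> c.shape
(7, 13)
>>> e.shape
(13, 7)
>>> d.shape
(13, 7)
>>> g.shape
(7, 7)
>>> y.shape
(7, 13)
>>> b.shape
(13, 7)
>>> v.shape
()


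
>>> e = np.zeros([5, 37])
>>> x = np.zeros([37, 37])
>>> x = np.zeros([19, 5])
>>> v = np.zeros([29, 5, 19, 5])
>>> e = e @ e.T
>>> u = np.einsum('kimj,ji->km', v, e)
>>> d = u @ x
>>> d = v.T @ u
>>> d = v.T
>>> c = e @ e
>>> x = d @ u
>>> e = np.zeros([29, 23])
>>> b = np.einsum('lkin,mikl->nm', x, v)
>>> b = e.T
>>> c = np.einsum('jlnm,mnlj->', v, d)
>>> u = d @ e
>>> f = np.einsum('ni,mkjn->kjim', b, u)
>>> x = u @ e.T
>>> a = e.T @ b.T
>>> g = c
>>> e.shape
(29, 23)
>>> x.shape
(5, 19, 5, 29)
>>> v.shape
(29, 5, 19, 5)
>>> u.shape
(5, 19, 5, 23)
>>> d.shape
(5, 19, 5, 29)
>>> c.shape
()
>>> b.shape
(23, 29)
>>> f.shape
(19, 5, 29, 5)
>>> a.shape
(23, 23)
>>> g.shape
()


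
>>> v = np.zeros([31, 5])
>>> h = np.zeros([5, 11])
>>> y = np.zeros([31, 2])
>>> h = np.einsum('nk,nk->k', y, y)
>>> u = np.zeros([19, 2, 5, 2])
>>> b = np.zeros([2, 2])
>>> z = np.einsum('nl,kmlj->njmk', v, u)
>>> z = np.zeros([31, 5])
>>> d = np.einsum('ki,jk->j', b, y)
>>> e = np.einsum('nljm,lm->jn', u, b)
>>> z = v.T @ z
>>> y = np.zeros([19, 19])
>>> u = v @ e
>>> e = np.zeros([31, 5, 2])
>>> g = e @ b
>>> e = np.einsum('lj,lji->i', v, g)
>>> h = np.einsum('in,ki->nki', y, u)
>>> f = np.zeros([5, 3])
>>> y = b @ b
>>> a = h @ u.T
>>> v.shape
(31, 5)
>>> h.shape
(19, 31, 19)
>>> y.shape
(2, 2)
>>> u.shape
(31, 19)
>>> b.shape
(2, 2)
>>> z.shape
(5, 5)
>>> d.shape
(31,)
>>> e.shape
(2,)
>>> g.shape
(31, 5, 2)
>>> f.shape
(5, 3)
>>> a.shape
(19, 31, 31)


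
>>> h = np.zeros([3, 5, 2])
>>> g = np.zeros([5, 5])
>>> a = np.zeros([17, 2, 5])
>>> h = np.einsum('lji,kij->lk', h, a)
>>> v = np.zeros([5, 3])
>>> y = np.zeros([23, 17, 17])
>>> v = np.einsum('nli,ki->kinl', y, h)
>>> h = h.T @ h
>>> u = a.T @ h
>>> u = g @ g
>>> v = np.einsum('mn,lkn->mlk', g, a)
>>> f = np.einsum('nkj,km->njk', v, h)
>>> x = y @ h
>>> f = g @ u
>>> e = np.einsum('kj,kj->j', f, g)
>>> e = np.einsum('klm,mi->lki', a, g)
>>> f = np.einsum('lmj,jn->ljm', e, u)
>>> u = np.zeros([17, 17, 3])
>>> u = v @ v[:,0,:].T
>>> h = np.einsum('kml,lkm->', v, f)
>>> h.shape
()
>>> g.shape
(5, 5)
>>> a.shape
(17, 2, 5)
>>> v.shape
(5, 17, 2)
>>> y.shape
(23, 17, 17)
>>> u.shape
(5, 17, 5)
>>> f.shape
(2, 5, 17)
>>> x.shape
(23, 17, 17)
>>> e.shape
(2, 17, 5)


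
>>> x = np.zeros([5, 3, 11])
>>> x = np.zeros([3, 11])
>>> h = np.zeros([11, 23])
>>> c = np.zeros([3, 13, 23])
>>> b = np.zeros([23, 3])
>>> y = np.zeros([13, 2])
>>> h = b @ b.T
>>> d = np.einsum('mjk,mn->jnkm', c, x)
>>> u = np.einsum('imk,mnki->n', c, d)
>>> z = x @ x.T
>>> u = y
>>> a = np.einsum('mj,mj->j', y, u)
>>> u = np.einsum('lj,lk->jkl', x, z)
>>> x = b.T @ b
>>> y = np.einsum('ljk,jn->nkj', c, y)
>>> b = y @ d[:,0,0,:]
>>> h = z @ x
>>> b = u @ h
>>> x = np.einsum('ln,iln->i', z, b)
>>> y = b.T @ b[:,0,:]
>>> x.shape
(11,)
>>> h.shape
(3, 3)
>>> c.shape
(3, 13, 23)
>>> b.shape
(11, 3, 3)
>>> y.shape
(3, 3, 3)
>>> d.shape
(13, 11, 23, 3)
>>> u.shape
(11, 3, 3)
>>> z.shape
(3, 3)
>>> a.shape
(2,)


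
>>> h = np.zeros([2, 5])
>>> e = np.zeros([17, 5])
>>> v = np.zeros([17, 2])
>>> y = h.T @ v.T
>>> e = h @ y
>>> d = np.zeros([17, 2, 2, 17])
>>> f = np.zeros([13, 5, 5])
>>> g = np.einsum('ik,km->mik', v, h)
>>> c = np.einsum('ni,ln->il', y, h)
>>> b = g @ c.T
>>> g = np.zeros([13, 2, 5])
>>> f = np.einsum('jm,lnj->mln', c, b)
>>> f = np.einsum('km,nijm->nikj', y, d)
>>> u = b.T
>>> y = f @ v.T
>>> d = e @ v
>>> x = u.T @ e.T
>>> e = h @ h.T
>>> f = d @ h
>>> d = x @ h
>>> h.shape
(2, 5)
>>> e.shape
(2, 2)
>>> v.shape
(17, 2)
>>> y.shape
(17, 2, 5, 17)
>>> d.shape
(5, 17, 5)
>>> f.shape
(2, 5)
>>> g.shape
(13, 2, 5)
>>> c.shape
(17, 2)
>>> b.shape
(5, 17, 17)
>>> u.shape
(17, 17, 5)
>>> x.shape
(5, 17, 2)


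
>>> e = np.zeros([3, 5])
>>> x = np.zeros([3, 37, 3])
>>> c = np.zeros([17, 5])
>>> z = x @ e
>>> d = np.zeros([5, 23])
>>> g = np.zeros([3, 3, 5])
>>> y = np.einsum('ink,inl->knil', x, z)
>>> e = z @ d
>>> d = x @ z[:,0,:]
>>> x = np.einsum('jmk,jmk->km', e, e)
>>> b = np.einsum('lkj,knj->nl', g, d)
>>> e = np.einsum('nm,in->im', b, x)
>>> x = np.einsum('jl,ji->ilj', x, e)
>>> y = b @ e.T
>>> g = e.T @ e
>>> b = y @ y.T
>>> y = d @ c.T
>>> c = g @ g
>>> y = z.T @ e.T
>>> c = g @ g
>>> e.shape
(23, 3)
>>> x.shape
(3, 37, 23)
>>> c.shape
(3, 3)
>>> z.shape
(3, 37, 5)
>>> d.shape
(3, 37, 5)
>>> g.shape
(3, 3)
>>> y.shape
(5, 37, 23)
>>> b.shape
(37, 37)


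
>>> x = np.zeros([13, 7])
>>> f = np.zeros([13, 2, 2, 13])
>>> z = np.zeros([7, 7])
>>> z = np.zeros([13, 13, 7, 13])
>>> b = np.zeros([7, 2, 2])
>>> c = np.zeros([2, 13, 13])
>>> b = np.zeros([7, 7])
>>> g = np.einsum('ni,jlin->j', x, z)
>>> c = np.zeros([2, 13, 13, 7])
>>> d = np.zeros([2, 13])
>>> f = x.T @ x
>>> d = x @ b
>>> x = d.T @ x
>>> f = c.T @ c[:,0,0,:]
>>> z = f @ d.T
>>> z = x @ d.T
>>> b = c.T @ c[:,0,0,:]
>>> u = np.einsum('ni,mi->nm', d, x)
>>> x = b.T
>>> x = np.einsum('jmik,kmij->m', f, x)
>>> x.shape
(13,)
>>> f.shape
(7, 13, 13, 7)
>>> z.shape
(7, 13)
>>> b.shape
(7, 13, 13, 7)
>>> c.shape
(2, 13, 13, 7)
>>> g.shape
(13,)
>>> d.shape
(13, 7)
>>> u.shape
(13, 7)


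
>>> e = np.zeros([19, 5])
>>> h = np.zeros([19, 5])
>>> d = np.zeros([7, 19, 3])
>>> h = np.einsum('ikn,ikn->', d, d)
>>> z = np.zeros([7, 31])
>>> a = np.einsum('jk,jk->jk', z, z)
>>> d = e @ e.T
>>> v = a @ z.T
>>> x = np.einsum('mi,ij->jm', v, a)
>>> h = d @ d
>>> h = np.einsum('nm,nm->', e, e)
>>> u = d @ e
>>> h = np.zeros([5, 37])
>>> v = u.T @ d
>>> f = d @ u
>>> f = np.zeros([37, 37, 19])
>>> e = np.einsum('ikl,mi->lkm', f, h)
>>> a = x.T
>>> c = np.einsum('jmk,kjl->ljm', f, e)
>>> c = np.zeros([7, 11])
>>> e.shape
(19, 37, 5)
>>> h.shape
(5, 37)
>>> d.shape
(19, 19)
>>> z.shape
(7, 31)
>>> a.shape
(7, 31)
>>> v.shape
(5, 19)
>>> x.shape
(31, 7)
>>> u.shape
(19, 5)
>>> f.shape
(37, 37, 19)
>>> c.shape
(7, 11)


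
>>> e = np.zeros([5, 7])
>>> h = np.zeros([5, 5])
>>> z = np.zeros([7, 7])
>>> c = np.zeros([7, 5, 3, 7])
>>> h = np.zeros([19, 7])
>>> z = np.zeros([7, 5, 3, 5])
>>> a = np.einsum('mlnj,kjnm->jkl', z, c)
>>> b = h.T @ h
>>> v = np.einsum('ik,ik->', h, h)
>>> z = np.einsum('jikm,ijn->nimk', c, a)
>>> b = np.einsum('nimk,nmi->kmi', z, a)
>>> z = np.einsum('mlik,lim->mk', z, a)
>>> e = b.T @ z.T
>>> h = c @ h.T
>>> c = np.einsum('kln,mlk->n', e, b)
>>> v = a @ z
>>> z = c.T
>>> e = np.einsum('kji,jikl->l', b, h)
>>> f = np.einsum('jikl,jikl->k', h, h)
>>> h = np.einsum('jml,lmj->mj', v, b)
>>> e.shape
(19,)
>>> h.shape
(7, 5)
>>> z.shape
(5,)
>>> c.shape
(5,)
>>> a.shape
(5, 7, 5)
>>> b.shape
(3, 7, 5)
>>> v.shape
(5, 7, 3)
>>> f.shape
(3,)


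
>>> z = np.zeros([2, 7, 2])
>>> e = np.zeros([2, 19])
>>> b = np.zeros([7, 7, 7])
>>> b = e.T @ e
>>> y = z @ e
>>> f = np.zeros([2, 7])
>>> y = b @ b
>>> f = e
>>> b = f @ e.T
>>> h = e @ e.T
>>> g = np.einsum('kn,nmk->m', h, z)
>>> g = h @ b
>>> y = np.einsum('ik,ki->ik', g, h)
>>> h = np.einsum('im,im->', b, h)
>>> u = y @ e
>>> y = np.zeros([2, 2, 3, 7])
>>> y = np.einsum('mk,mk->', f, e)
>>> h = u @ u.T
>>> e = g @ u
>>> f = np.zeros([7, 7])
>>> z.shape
(2, 7, 2)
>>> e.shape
(2, 19)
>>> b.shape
(2, 2)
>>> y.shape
()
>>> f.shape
(7, 7)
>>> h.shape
(2, 2)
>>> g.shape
(2, 2)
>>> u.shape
(2, 19)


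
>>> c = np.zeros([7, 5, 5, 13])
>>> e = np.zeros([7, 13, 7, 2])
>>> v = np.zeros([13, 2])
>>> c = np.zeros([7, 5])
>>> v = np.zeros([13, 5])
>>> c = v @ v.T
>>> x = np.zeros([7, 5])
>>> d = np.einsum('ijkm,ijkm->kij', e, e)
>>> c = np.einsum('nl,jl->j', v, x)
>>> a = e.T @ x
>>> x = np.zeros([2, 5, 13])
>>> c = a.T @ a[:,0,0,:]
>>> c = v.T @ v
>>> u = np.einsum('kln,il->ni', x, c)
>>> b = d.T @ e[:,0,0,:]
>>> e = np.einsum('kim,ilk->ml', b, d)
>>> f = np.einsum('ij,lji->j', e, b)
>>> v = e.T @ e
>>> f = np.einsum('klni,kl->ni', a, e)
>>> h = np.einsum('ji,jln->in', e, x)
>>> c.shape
(5, 5)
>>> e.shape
(2, 7)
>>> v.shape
(7, 7)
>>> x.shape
(2, 5, 13)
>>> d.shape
(7, 7, 13)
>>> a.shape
(2, 7, 13, 5)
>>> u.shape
(13, 5)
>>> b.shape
(13, 7, 2)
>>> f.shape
(13, 5)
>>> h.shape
(7, 13)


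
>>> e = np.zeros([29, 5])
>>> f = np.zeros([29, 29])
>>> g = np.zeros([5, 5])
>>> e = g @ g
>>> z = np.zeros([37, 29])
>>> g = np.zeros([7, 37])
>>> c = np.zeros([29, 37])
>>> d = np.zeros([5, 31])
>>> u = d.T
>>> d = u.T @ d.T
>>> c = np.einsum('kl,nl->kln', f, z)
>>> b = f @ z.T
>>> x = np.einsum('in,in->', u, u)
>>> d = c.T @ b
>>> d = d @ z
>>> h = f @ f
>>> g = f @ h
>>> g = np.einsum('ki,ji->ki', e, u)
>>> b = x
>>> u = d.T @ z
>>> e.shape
(5, 5)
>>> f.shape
(29, 29)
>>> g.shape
(5, 5)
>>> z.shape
(37, 29)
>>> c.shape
(29, 29, 37)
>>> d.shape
(37, 29, 29)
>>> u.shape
(29, 29, 29)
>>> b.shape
()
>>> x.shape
()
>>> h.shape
(29, 29)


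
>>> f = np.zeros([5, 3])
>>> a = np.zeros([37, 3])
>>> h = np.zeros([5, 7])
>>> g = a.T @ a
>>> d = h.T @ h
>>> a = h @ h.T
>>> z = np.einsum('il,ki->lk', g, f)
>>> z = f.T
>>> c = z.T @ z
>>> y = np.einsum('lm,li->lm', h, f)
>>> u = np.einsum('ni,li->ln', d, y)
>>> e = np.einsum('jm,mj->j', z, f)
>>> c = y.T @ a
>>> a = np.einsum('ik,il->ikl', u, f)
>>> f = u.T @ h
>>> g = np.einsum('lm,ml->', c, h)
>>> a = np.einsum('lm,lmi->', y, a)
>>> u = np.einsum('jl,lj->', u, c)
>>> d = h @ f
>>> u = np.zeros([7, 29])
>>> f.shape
(7, 7)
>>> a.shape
()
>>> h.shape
(5, 7)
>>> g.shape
()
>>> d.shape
(5, 7)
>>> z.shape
(3, 5)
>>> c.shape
(7, 5)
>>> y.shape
(5, 7)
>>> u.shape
(7, 29)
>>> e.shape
(3,)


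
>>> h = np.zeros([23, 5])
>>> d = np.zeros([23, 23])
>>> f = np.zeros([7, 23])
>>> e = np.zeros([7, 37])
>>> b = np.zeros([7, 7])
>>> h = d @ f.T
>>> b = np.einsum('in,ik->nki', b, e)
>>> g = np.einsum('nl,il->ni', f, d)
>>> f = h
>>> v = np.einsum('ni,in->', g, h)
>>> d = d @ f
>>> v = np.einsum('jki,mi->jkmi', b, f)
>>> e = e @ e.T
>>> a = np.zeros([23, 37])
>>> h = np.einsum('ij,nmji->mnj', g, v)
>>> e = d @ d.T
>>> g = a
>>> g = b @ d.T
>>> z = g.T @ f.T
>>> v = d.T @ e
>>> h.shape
(37, 7, 23)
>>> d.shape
(23, 7)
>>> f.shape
(23, 7)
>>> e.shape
(23, 23)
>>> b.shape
(7, 37, 7)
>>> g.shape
(7, 37, 23)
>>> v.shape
(7, 23)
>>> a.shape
(23, 37)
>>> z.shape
(23, 37, 23)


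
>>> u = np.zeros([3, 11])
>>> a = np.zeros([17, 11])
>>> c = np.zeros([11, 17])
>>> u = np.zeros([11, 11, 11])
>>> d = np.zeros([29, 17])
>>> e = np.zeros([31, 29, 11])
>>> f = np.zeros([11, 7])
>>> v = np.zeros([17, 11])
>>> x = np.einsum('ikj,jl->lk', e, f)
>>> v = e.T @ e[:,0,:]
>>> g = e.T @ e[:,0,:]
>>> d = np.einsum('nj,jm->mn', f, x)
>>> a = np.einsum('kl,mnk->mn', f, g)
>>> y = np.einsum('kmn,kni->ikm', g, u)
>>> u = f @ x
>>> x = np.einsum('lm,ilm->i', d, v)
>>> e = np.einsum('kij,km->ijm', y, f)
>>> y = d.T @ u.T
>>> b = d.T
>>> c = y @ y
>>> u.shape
(11, 29)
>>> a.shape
(11, 29)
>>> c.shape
(11, 11)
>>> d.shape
(29, 11)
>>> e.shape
(11, 29, 7)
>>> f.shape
(11, 7)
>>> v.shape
(11, 29, 11)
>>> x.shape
(11,)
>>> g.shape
(11, 29, 11)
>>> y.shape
(11, 11)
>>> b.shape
(11, 29)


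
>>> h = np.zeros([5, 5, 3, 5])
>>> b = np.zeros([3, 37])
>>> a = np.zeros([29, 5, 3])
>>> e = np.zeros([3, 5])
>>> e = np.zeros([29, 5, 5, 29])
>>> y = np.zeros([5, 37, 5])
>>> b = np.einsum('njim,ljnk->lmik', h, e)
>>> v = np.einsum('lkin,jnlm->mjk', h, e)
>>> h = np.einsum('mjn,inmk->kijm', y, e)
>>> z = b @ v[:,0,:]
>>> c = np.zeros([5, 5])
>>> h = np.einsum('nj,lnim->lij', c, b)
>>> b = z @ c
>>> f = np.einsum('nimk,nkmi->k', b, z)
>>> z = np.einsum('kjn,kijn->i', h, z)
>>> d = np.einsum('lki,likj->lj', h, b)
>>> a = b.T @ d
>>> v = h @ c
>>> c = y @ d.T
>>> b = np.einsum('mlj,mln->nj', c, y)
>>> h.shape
(29, 3, 5)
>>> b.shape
(5, 29)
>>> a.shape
(5, 3, 5, 5)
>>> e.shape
(29, 5, 5, 29)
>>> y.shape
(5, 37, 5)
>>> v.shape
(29, 3, 5)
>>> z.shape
(5,)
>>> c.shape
(5, 37, 29)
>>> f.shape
(5,)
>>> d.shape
(29, 5)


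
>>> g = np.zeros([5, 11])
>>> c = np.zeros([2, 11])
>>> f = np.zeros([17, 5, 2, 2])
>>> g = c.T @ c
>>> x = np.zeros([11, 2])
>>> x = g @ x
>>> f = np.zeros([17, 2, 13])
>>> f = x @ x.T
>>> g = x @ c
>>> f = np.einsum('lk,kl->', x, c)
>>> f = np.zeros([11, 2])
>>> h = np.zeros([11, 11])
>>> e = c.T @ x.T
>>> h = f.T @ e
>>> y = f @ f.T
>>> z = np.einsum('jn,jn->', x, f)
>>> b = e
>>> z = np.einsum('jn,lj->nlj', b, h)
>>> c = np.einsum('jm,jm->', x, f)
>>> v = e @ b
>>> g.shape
(11, 11)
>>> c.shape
()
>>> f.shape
(11, 2)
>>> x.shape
(11, 2)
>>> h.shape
(2, 11)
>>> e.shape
(11, 11)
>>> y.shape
(11, 11)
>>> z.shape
(11, 2, 11)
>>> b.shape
(11, 11)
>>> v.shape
(11, 11)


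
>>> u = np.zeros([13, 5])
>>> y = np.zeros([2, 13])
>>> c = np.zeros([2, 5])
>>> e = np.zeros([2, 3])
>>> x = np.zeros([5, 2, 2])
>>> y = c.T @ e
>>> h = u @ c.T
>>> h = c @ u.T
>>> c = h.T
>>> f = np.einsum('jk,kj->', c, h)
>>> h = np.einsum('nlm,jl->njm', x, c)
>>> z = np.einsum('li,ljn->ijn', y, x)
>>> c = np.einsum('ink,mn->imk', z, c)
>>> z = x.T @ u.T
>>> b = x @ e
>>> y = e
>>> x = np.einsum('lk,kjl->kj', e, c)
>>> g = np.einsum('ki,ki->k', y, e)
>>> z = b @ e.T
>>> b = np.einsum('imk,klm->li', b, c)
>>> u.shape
(13, 5)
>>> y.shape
(2, 3)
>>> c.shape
(3, 13, 2)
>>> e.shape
(2, 3)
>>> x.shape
(3, 13)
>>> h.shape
(5, 13, 2)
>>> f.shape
()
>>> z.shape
(5, 2, 2)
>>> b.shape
(13, 5)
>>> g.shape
(2,)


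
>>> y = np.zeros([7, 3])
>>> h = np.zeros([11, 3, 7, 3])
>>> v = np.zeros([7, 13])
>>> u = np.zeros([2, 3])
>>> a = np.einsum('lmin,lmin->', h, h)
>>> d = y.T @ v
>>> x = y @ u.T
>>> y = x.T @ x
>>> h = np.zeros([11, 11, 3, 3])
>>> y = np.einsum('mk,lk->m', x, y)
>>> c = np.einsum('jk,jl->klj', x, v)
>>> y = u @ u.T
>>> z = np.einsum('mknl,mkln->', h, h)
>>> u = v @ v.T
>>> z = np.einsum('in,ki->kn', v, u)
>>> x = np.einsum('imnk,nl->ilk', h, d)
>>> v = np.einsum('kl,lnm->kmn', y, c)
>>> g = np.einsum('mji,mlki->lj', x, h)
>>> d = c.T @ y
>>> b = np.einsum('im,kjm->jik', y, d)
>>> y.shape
(2, 2)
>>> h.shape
(11, 11, 3, 3)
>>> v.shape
(2, 7, 13)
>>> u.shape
(7, 7)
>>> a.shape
()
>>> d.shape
(7, 13, 2)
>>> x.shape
(11, 13, 3)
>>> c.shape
(2, 13, 7)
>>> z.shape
(7, 13)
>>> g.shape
(11, 13)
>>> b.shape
(13, 2, 7)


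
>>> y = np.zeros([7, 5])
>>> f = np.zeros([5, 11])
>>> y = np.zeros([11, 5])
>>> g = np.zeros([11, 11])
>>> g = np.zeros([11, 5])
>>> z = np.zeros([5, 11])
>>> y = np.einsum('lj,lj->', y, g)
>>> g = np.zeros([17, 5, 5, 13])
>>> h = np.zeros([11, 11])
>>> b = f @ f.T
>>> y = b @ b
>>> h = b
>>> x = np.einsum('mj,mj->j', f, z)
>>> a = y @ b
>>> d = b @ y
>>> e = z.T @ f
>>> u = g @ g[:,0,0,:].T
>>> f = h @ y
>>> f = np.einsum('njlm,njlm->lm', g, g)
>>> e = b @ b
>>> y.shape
(5, 5)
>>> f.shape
(5, 13)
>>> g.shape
(17, 5, 5, 13)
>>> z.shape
(5, 11)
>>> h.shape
(5, 5)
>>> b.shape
(5, 5)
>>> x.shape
(11,)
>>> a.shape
(5, 5)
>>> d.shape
(5, 5)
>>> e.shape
(5, 5)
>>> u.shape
(17, 5, 5, 17)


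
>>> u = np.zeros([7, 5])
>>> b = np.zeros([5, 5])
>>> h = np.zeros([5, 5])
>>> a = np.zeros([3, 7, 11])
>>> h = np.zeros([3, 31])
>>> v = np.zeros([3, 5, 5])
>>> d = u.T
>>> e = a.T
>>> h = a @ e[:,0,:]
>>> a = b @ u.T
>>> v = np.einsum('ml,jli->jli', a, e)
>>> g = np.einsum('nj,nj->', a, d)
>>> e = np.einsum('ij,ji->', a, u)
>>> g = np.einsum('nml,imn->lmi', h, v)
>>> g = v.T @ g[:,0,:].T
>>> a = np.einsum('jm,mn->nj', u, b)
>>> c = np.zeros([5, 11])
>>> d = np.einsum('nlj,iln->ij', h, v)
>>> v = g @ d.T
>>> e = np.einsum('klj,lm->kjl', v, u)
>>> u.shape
(7, 5)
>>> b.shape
(5, 5)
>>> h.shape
(3, 7, 3)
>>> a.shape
(5, 7)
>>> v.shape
(3, 7, 11)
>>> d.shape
(11, 3)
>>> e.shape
(3, 11, 7)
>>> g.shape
(3, 7, 3)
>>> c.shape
(5, 11)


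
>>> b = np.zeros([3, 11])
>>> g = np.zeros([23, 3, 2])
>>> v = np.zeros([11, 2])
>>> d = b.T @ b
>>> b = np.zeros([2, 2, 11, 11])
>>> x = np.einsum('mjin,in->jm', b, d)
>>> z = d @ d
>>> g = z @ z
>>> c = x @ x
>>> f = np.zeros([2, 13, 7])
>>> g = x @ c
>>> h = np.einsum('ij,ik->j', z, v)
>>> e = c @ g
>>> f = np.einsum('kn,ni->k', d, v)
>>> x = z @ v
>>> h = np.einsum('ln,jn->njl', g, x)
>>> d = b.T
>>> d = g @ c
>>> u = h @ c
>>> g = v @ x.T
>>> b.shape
(2, 2, 11, 11)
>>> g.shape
(11, 11)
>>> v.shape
(11, 2)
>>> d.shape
(2, 2)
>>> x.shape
(11, 2)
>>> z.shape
(11, 11)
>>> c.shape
(2, 2)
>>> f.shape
(11,)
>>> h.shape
(2, 11, 2)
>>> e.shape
(2, 2)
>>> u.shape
(2, 11, 2)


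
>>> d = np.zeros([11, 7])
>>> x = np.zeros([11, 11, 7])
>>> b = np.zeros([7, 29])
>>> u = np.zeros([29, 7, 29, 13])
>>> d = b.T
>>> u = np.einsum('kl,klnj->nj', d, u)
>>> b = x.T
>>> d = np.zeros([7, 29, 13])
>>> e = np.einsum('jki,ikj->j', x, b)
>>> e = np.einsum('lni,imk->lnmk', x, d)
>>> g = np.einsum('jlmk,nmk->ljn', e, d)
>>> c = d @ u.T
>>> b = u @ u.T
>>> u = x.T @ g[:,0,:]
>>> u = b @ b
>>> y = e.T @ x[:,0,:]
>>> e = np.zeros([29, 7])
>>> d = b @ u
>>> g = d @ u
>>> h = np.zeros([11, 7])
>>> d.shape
(29, 29)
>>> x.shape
(11, 11, 7)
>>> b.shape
(29, 29)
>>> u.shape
(29, 29)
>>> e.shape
(29, 7)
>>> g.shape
(29, 29)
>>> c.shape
(7, 29, 29)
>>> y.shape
(13, 29, 11, 7)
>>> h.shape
(11, 7)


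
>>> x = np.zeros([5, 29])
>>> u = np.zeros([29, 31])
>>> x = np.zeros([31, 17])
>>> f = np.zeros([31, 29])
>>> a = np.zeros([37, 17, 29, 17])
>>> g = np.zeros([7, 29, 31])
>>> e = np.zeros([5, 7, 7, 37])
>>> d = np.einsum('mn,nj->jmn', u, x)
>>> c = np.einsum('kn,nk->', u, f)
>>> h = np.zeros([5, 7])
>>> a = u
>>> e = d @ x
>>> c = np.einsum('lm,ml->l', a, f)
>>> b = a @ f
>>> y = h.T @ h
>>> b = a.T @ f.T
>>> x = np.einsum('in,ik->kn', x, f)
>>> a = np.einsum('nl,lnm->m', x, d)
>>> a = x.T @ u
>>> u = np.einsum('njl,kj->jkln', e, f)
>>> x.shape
(29, 17)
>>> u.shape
(29, 31, 17, 17)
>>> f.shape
(31, 29)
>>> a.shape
(17, 31)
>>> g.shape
(7, 29, 31)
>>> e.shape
(17, 29, 17)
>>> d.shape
(17, 29, 31)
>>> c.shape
(29,)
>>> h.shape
(5, 7)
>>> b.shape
(31, 31)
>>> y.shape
(7, 7)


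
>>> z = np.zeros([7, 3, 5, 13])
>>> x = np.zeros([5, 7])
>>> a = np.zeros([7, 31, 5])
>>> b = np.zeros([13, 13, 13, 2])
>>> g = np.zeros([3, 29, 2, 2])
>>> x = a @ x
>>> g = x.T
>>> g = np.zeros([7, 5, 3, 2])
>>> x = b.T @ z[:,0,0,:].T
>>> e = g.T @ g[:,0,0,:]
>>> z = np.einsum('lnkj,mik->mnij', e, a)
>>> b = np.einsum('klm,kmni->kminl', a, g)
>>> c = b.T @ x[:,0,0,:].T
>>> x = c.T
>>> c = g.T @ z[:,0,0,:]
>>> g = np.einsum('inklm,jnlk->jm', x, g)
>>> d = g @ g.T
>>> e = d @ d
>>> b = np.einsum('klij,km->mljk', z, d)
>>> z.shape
(7, 3, 31, 2)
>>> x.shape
(2, 5, 2, 3, 31)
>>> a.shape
(7, 31, 5)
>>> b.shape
(7, 3, 2, 7)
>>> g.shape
(7, 31)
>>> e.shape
(7, 7)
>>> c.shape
(2, 3, 5, 2)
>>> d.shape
(7, 7)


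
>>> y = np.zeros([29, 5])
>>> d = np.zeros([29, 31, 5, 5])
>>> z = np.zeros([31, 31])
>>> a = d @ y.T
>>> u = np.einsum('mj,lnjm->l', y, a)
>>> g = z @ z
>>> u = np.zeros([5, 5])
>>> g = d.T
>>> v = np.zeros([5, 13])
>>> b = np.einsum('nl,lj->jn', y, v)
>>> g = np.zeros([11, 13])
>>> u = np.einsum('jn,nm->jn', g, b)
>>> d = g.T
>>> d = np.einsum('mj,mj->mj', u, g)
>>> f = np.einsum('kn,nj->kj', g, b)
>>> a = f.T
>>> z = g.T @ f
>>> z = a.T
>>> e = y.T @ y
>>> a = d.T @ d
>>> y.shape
(29, 5)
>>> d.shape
(11, 13)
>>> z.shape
(11, 29)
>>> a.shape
(13, 13)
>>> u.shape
(11, 13)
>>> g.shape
(11, 13)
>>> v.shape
(5, 13)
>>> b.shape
(13, 29)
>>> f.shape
(11, 29)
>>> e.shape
(5, 5)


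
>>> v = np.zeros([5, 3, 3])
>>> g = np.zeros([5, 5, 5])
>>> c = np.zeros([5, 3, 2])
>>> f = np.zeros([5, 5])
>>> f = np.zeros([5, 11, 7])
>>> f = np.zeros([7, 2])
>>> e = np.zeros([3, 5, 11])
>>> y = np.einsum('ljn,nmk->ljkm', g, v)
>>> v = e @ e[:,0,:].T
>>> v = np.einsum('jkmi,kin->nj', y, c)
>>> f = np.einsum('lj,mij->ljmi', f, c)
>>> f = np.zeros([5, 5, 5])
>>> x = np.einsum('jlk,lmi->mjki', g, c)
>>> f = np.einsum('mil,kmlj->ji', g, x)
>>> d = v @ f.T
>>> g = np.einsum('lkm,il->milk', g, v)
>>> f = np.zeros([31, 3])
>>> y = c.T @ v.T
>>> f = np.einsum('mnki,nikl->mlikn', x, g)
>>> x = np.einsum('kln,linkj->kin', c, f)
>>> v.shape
(2, 5)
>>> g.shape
(5, 2, 5, 5)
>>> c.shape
(5, 3, 2)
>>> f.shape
(3, 5, 2, 5, 5)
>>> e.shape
(3, 5, 11)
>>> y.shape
(2, 3, 2)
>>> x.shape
(5, 5, 2)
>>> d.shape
(2, 2)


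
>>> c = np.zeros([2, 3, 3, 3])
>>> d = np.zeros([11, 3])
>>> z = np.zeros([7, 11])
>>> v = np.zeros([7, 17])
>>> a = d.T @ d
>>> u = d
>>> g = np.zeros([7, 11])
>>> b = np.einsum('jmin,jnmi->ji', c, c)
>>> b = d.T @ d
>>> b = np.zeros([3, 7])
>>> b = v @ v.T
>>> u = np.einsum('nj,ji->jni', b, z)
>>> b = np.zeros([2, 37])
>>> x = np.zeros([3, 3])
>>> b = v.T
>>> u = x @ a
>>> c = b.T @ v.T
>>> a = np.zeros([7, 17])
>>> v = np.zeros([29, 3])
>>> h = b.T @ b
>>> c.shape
(7, 7)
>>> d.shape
(11, 3)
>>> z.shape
(7, 11)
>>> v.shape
(29, 3)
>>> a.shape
(7, 17)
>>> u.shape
(3, 3)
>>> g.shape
(7, 11)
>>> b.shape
(17, 7)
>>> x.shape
(3, 3)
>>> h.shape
(7, 7)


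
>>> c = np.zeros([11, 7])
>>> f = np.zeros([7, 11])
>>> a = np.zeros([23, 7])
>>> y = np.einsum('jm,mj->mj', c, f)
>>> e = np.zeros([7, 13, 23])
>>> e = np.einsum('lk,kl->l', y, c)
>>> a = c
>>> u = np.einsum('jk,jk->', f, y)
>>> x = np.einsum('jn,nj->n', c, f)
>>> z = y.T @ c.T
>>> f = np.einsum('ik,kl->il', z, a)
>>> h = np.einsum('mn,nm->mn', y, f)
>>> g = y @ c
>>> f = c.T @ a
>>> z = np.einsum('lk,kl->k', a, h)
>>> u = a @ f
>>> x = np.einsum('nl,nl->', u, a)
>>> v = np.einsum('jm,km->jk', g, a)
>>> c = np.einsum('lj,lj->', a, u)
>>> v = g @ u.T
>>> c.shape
()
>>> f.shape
(7, 7)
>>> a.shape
(11, 7)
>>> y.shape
(7, 11)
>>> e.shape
(7,)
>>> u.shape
(11, 7)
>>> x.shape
()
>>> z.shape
(7,)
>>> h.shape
(7, 11)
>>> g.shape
(7, 7)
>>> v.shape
(7, 11)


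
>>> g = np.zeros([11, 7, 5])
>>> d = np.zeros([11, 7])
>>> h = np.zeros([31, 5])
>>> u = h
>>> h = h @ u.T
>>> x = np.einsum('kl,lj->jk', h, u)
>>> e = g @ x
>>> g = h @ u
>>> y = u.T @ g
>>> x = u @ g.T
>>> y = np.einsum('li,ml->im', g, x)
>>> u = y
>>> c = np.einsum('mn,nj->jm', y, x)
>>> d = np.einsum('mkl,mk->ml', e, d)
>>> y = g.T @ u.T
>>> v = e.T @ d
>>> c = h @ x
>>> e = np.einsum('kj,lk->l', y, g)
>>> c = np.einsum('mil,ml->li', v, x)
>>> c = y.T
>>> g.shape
(31, 5)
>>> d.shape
(11, 31)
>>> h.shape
(31, 31)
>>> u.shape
(5, 31)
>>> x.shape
(31, 31)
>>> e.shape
(31,)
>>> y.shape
(5, 5)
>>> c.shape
(5, 5)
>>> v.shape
(31, 7, 31)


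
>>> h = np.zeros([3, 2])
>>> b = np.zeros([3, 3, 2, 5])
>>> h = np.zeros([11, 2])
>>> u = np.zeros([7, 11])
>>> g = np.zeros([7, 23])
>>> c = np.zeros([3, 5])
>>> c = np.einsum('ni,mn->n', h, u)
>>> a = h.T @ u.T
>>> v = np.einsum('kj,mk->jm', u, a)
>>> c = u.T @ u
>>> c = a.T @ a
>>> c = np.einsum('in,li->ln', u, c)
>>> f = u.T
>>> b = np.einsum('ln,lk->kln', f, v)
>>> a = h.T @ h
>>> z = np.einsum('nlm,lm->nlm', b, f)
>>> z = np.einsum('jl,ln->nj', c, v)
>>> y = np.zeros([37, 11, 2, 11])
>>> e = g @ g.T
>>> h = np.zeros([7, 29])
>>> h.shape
(7, 29)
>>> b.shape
(2, 11, 7)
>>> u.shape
(7, 11)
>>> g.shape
(7, 23)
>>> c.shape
(7, 11)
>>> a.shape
(2, 2)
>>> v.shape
(11, 2)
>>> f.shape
(11, 7)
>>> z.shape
(2, 7)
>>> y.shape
(37, 11, 2, 11)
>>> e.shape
(7, 7)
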